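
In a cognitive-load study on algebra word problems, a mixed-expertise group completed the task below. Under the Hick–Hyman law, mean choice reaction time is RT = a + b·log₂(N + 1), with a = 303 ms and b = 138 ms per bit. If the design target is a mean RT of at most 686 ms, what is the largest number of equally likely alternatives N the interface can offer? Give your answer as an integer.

Set 303 + 138·log₂(N + 1) ≤ 686.
log₂(N + 1) ≤ (686 − 303) / 138 = 2.7754.
N + 1 ≤ 2^2.7754 = 6.8467.
N ≤ 5.8467, so the largest integer N is 5.

5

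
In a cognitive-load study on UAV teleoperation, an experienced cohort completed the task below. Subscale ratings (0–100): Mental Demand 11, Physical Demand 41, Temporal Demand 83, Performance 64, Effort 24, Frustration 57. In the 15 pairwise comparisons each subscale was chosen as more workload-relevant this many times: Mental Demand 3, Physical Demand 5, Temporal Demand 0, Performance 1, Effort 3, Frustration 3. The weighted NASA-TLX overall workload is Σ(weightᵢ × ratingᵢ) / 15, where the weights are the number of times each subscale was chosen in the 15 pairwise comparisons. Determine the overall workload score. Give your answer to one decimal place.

The tallies are the weights (they sum to 15).
Weighted sum = 3·11 + 5·41 + 0·83 + 1·64 + 3·24 + 3·57
            = 33 + 205 + 0 + 64 + 72 + 171 = 545.
Overall workload = 545 / 15 = 36.3333 ≈ 36.3.

36.3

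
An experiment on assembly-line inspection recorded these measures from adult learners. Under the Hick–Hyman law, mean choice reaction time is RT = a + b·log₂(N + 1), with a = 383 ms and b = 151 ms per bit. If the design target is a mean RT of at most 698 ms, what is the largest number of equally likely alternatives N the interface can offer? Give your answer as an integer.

3

Set 383 + 151·log₂(N + 1) ≤ 698.
log₂(N + 1) ≤ (698 − 383) / 151 = 2.0861.
N + 1 ≤ 2^2.0861 = 4.2460.
N ≤ 3.2460, so the largest integer N is 3.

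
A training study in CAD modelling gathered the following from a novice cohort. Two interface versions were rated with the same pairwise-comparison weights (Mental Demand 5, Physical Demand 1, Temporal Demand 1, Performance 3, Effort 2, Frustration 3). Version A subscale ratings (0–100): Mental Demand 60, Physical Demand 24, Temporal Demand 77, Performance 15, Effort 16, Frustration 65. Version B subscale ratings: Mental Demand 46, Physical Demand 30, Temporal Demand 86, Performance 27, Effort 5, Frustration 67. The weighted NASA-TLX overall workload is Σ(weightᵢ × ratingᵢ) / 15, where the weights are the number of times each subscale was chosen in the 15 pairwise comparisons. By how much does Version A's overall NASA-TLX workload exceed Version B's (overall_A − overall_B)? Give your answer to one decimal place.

2.3

Version A weighted sum = 5·60 + 1·24 + 1·77 + 3·15 + 2·16 + 3·65 = 300 + 24 + 77 + 45 + 32 + 195 = 673; overall_A = 673/15 = 44.8667.
Version B weighted sum = 5·46 + 1·30 + 1·86 + 3·27 + 2·5 + 3·67 = 230 + 30 + 86 + 81 + 10 + 201 = 638; overall_B = 638/15 = 42.5333.
Difference = 44.8667 − 42.5333 = 2.3334 ≈ 2.3.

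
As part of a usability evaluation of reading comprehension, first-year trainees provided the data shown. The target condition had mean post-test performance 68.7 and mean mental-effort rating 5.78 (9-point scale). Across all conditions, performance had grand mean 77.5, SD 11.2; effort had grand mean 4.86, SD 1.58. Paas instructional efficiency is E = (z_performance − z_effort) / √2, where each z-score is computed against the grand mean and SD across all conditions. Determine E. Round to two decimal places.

z_performance = (68.7 − 77.5) / 11.2 = -8.8000 / 11.2 = -0.7857.
z_effort = (5.78 − 4.86) / 1.58 = 0.9200 / 1.58 = 0.5823.
z_P − z_E = -0.7857 − 0.5823 = -1.3680.
E = -1.3680 / √2 = -1.3680 / 1.41421 = -0.9673 ≈ -0.97.

-0.97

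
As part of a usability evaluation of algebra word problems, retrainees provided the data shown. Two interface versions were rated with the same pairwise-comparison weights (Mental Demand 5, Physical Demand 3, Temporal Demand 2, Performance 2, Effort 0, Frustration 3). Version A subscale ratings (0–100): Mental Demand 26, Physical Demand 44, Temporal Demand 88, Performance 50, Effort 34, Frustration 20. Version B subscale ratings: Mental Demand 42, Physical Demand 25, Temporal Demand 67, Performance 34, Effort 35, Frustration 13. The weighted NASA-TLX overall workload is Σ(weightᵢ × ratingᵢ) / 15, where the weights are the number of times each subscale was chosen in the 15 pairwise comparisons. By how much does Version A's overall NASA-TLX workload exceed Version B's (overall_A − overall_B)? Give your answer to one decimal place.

Version A weighted sum = 5·26 + 3·44 + 2·88 + 2·50 + 0·34 + 3·20 = 130 + 132 + 176 + 100 + 0 + 60 = 598; overall_A = 598/15 = 39.8667.
Version B weighted sum = 5·42 + 3·25 + 2·67 + 2·34 + 0·35 + 3·13 = 210 + 75 + 134 + 68 + 0 + 39 = 526; overall_B = 526/15 = 35.0667.
Difference = 39.8667 − 35.0667 = 4.8000 ≈ 4.8.

4.8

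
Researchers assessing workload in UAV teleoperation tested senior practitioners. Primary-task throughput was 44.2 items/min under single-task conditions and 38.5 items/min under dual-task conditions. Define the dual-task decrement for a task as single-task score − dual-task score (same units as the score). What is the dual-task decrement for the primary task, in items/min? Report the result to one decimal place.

Decrement = 44.2 − 38.5 = 5.7000 items/min ≈ 5.7 items/min.

5.7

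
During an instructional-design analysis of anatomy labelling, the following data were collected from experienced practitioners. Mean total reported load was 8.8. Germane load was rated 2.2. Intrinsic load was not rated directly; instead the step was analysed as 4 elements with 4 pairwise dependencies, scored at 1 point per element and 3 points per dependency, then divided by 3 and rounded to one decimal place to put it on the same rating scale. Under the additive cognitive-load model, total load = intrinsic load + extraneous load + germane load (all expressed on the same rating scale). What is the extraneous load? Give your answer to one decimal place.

1.3

Intrinsic (element-interactivity): (4 × 1 + 4 × 3) / 3 = 16 / 3 = 5.3333 → 5.3.
extraneous load = total − intrinsic − germane
             = 8.8 − 5.3 − 2.2 = 1.3.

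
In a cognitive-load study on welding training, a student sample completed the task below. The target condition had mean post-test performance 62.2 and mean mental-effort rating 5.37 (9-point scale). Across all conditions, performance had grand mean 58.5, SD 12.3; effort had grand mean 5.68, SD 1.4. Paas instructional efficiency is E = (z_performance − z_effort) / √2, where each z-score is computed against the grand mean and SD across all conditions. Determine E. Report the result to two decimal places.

z_performance = (62.2 − 58.5) / 12.3 = 3.7000 / 12.3 = 0.3008.
z_effort = (5.37 − 5.68) / 1.4 = -0.3100 / 1.4 = -0.2214.
z_P − z_E = 0.3008 − (-0.2214) = 0.5222.
E = 0.5222 / √2 = 0.5222 / 1.41421 = 0.3693 ≈ 0.37.

0.37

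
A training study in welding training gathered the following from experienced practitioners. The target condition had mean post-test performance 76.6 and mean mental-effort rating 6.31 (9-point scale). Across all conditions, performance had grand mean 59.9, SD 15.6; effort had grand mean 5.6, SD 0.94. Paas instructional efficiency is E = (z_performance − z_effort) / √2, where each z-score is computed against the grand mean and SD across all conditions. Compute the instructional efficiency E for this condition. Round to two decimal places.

0.22

z_performance = (76.6 − 59.9) / 15.6 = 16.7000 / 15.6 = 1.0705.
z_effort = (6.31 − 5.6) / 0.94 = 0.7100 / 0.94 = 0.7553.
z_P − z_E = 1.0705 − 0.7553 = 0.3152.
E = 0.3152 / √2 = 0.3152 / 1.41421 = 0.2229 ≈ 0.22.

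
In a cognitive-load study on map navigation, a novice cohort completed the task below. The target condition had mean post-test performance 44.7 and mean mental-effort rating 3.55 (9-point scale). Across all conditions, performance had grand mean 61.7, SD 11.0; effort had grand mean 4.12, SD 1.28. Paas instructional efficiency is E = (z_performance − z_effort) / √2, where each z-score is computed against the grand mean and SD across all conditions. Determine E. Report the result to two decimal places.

-0.78

z_performance = (44.7 − 61.7) / 11.0 = -17.0000 / 11.0 = -1.5455.
z_effort = (3.55 − 4.12) / 1.28 = -0.5700 / 1.28 = -0.4453.
z_P − z_E = -1.5455 − (-0.4453) = -1.1002.
E = -1.1002 / √2 = -1.1002 / 1.41421 = -0.7780 ≈ -0.78.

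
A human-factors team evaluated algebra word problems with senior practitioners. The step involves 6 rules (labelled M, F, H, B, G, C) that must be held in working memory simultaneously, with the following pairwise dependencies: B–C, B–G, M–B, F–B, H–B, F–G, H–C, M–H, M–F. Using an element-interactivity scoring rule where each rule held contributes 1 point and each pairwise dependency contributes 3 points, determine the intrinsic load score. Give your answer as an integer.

Count of rules held simultaneously: 6.
Count of pairwise dependencies listed: 9.
Element contribution: 6 × 1 = 6.
Interaction contribution: 9 × 3 = 27.
Intrinsic load = 6 + 27 = 33.

33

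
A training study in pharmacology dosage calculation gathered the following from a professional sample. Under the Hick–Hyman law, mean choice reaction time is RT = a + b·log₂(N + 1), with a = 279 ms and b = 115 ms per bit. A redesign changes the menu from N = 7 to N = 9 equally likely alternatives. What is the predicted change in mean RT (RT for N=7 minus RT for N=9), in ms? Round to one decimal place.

RT(7) = 279 + 115·log₂(8) = 279 + 115·3.0000 = 624.0000 ms.
RT(9) = 279 + 115·log₂(10) = 279 + 115·3.3219 = 661.0185 ms.
Difference = 624.0000 − 661.0185 = -37.0185 ≈ -37.0 ms.

-37.0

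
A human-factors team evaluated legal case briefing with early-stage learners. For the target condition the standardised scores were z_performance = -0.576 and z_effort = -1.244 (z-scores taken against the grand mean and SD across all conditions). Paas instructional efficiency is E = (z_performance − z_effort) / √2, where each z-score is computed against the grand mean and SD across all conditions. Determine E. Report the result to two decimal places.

z_P − z_E = -0.576 − (-1.244) = 0.6680.
E = 0.6680 / √2 = 0.6680 / 1.41421 = 0.4723 ≈ 0.47.

0.47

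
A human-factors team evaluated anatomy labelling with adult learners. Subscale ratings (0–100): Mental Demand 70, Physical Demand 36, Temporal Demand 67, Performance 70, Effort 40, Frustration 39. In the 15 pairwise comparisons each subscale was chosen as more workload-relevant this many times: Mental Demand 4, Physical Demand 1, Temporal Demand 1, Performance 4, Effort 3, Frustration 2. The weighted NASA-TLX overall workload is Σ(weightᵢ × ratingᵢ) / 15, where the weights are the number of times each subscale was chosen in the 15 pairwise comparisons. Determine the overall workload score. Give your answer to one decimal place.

The tallies are the weights (they sum to 15).
Weighted sum = 4·70 + 1·36 + 1·67 + 4·70 + 3·40 + 2·39
            = 280 + 36 + 67 + 280 + 120 + 78 = 861.
Overall workload = 861 / 15 = 57.4000 ≈ 57.4.

57.4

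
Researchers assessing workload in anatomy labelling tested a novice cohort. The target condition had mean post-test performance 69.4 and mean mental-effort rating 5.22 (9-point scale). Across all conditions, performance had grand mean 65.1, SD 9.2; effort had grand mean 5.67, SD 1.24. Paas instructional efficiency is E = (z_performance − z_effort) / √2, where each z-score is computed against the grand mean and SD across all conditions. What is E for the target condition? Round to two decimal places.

0.59

z_performance = (69.4 − 65.1) / 9.2 = 4.3000 / 9.2 = 0.4674.
z_effort = (5.22 − 5.67) / 1.24 = -0.4500 / 1.24 = -0.3629.
z_P − z_E = 0.4674 − (-0.3629) = 0.8303.
E = 0.8303 / √2 = 0.8303 / 1.41421 = 0.5871 ≈ 0.59.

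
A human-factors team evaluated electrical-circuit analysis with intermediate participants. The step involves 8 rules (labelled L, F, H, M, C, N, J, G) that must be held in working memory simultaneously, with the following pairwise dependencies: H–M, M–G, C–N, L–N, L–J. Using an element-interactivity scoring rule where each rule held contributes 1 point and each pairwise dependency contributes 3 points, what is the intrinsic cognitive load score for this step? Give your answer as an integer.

Count of rules held simultaneously: 8.
Count of pairwise dependencies listed: 5.
Element contribution: 8 × 1 = 8.
Interaction contribution: 5 × 3 = 15.
Intrinsic load = 8 + 15 = 23.

23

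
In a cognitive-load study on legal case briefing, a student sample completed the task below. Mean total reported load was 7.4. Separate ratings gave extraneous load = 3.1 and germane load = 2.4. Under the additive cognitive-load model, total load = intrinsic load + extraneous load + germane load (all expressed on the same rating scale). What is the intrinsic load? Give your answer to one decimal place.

1.9

intrinsic load = total − extraneous − germane
             = 7.4 − 3.1 − 2.4 = 1.9.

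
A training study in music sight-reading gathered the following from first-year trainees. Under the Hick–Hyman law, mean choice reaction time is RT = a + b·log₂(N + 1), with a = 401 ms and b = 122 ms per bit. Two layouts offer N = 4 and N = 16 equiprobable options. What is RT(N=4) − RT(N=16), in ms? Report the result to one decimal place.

-215.4

RT(4) = 401 + 122·log₂(5) = 401 + 122·2.3219 = 684.2718 ms.
RT(16) = 401 + 122·log₂(17) = 401 + 122·4.0875 = 899.6750 ms.
Difference = 684.2718 − 899.6750 = -215.4032 ≈ -215.4 ms.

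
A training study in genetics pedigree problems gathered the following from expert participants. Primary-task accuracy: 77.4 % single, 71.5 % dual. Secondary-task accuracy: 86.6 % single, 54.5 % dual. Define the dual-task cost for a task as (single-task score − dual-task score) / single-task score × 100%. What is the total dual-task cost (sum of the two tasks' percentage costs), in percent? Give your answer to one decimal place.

Primary cost = (77.4 − 71.5) / 77.4 × 100% = 7.6227%.
Secondary cost = (86.6 − 54.5) / 86.6 × 100% = 37.0670%.
Total = 7.6227% + 37.0670% = 44.6897% ≈ 44.7%.

44.7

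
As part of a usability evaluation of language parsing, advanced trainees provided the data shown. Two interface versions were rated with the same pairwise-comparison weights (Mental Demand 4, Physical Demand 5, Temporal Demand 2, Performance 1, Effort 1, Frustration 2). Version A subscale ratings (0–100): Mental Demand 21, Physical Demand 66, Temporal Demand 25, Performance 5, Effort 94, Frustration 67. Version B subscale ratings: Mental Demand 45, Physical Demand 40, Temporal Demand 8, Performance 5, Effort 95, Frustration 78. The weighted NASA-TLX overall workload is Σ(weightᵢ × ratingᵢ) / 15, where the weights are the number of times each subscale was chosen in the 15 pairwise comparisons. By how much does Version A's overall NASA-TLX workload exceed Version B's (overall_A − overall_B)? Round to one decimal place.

3.0

Version A weighted sum = 4·21 + 5·66 + 2·25 + 1·5 + 1·94 + 2·67 = 84 + 330 + 50 + 5 + 94 + 134 = 697; overall_A = 697/15 = 46.4667.
Version B weighted sum = 4·45 + 5·40 + 2·8 + 1·5 + 1·95 + 2·78 = 180 + 200 + 16 + 5 + 95 + 156 = 652; overall_B = 652/15 = 43.4667.
Difference = 46.4667 − 43.4667 = 3.0000 ≈ 3.0.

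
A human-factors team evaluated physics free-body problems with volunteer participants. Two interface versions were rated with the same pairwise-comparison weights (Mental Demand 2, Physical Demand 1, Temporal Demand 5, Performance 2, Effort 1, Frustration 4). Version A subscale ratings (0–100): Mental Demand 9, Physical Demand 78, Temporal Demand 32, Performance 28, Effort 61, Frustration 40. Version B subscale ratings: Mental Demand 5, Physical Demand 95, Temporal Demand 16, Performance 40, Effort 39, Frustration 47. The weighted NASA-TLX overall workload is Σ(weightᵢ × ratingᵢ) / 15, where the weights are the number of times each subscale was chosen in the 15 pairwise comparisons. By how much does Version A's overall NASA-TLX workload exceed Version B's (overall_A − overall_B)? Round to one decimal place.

Version A weighted sum = 2·9 + 1·78 + 5·32 + 2·28 + 1·61 + 4·40 = 18 + 78 + 160 + 56 + 61 + 160 = 533; overall_A = 533/15 = 35.5333.
Version B weighted sum = 2·5 + 1·95 + 5·16 + 2·40 + 1·39 + 4·47 = 10 + 95 + 80 + 80 + 39 + 188 = 492; overall_B = 492/15 = 32.8000.
Difference = 35.5333 − 32.8000 = 2.7333 ≈ 2.7.

2.7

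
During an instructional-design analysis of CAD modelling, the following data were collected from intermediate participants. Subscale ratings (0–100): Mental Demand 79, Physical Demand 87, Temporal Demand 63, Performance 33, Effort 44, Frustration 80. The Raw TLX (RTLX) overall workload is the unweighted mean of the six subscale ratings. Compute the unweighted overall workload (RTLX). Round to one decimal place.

Sum of ratings = 79 + 87 + 63 + 33 + 44 + 80 = 386.
RTLX = 386 / 6 = 64.3333 ≈ 64.3.

64.3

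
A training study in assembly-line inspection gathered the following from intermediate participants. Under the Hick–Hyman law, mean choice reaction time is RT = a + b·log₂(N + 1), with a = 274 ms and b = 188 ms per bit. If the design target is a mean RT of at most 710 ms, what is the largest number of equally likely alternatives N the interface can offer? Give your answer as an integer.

3

Set 274 + 188·log₂(N + 1) ≤ 710.
log₂(N + 1) ≤ (710 − 274) / 188 = 2.3191.
N + 1 ≤ 2^2.3191 = 4.9902.
N ≤ 3.9902, so the largest integer N is 3.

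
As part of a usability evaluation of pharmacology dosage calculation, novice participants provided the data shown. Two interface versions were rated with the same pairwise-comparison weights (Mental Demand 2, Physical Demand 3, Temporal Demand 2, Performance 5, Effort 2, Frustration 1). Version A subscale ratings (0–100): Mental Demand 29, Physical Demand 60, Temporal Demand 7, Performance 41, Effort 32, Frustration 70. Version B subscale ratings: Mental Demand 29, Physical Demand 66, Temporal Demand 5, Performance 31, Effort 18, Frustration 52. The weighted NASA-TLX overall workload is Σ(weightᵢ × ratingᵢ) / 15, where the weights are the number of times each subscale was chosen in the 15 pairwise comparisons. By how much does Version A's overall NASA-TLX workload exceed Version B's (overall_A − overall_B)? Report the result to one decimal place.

5.5

Version A weighted sum = 2·29 + 3·60 + 2·7 + 5·41 + 2·32 + 1·70 = 58 + 180 + 14 + 205 + 64 + 70 = 591; overall_A = 591/15 = 39.4000.
Version B weighted sum = 2·29 + 3·66 + 2·5 + 5·31 + 2·18 + 1·52 = 58 + 198 + 10 + 155 + 36 + 52 = 509; overall_B = 509/15 = 33.9333.
Difference = 39.4000 − 33.9333 = 5.4667 ≈ 5.5.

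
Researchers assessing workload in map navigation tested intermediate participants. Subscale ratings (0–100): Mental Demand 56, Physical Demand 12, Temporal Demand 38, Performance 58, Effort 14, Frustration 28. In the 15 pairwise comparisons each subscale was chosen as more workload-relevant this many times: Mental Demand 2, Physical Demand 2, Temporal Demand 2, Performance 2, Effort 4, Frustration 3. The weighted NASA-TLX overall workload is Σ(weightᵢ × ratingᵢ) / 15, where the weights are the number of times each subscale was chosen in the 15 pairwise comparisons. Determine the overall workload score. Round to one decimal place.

31.2

The tallies are the weights (they sum to 15).
Weighted sum = 2·56 + 2·12 + 2·38 + 2·58 + 4·14 + 3·28
            = 112 + 24 + 76 + 116 + 56 + 84 = 468.
Overall workload = 468 / 15 = 31.2000 ≈ 31.2.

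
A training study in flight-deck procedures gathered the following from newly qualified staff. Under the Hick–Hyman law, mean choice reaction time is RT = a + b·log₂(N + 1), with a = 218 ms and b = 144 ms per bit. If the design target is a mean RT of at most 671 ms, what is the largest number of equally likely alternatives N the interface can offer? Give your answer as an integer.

7

Set 218 + 144·log₂(N + 1) ≤ 671.
log₂(N + 1) ≤ (671 − 218) / 144 = 3.1458.
N + 1 ≤ 2^3.1458 = 8.8508.
N ≤ 7.8508, so the largest integer N is 7.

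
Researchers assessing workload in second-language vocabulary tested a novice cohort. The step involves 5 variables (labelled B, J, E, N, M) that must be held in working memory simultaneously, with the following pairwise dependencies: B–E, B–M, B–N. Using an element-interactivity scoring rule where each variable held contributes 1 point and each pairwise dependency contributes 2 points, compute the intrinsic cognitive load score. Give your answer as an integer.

11

Count of variables held simultaneously: 5.
Count of pairwise dependencies listed: 3.
Element contribution: 5 × 1 = 5.
Interaction contribution: 3 × 2 = 6.
Intrinsic load = 5 + 6 = 11.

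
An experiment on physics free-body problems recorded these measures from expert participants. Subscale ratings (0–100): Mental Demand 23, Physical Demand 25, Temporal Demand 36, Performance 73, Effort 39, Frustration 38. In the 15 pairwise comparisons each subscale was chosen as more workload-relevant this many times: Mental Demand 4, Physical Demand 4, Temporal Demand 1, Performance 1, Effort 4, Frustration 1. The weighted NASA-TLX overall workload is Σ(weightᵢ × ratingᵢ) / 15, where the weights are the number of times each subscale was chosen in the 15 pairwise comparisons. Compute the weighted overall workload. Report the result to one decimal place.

The tallies are the weights (they sum to 15).
Weighted sum = 4·23 + 4·25 + 1·36 + 1·73 + 4·39 + 1·38
            = 92 + 100 + 36 + 73 + 156 + 38 = 495.
Overall workload = 495 / 15 = 33.0000 ≈ 33.0.

33.0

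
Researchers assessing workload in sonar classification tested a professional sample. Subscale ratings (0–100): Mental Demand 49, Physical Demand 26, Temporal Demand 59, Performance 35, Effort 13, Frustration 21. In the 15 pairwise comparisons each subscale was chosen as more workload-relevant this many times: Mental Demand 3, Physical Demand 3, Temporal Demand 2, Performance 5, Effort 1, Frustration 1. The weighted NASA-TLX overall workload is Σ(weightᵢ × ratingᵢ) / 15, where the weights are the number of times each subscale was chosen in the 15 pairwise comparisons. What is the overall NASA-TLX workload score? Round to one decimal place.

36.8

The tallies are the weights (they sum to 15).
Weighted sum = 3·49 + 3·26 + 2·59 + 5·35 + 1·13 + 1·21
            = 147 + 78 + 118 + 175 + 13 + 21 = 552.
Overall workload = 552 / 15 = 36.8000 ≈ 36.8.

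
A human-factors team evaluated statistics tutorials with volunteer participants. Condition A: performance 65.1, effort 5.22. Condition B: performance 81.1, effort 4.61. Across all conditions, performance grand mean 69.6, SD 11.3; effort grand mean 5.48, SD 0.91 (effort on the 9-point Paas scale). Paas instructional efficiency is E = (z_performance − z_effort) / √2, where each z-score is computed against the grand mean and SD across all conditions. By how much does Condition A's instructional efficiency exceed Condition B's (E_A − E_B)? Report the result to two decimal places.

-1.48

Condition A: z_P = (65.1 − 69.6)/11.3 = -0.3982; z_E = (5.22 − 5.48)/0.91 = -0.2857; E_A = (-0.3982 − (-0.2857))/√2 = -0.0795.
Condition B: z_P = (81.1 − 69.6)/11.3 = 1.0177; z_E = (4.61 − 5.48)/0.91 = -0.9560; E_B = (1.0177 − (-0.9560))/√2 = 1.3956.
E_A − E_B = -0.0795 − 1.3956 = -1.4751 ≈ -1.48.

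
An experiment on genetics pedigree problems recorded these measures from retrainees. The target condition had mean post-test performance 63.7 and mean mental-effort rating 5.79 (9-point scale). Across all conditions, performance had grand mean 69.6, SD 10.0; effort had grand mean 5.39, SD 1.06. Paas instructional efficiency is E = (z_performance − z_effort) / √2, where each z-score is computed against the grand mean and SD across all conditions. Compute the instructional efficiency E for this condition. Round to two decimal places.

z_performance = (63.7 − 69.6) / 10.0 = -5.9000 / 10.0 = -0.5900.
z_effort = (5.79 − 5.39) / 1.06 = 0.4000 / 1.06 = 0.3774.
z_P − z_E = -0.5900 − 0.3774 = -0.9674.
E = -0.9674 / √2 = -0.9674 / 1.41421 = -0.6841 ≈ -0.68.

-0.68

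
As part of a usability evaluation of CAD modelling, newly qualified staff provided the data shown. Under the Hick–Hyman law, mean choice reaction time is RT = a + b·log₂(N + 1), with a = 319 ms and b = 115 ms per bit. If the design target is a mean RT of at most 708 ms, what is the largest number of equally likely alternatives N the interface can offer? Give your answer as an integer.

Set 319 + 115·log₂(N + 1) ≤ 708.
log₂(N + 1) ≤ (708 − 319) / 115 = 3.3826.
N + 1 ≤ 2^3.3826 = 10.4295.
N ≤ 9.4295, so the largest integer N is 9.

9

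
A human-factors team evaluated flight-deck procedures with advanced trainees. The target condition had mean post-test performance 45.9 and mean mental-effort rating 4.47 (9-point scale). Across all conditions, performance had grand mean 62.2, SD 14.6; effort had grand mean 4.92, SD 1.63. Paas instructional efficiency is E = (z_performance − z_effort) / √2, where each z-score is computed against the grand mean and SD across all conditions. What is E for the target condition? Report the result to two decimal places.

z_performance = (45.9 − 62.2) / 14.6 = -16.3000 / 14.6 = -1.1164.
z_effort = (4.47 − 4.92) / 1.63 = -0.4500 / 1.63 = -0.2761.
z_P − z_E = -1.1164 − (-0.2761) = -0.8403.
E = -0.8403 / √2 = -0.8403 / 1.41421 = -0.5942 ≈ -0.59.

-0.59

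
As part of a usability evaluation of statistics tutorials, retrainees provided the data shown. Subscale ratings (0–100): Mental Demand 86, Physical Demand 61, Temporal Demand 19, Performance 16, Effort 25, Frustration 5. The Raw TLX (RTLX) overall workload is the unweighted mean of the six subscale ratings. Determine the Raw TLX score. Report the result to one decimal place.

Sum of ratings = 86 + 61 + 19 + 16 + 25 + 5 = 212.
RTLX = 212 / 6 = 35.3333 ≈ 35.3.

35.3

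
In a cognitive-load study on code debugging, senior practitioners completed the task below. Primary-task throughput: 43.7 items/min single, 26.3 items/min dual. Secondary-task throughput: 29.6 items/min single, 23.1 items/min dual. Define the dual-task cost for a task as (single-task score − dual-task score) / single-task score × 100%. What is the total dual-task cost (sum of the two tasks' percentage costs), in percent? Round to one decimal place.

61.8

Primary cost = (43.7 − 26.3) / 43.7 × 100% = 39.8169%.
Secondary cost = (29.6 − 23.1) / 29.6 × 100% = 21.9595%.
Total = 39.8169% + 21.9595% = 61.7764% ≈ 61.8%.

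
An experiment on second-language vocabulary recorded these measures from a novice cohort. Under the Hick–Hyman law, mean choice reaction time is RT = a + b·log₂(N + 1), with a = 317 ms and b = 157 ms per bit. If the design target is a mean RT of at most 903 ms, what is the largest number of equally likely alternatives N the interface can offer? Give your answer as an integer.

Set 317 + 157·log₂(N + 1) ≤ 903.
log₂(N + 1) ≤ (903 − 317) / 157 = 3.7325.
N + 1 ≤ 2^3.7325 = 13.2921.
N ≤ 12.2921, so the largest integer N is 12.

12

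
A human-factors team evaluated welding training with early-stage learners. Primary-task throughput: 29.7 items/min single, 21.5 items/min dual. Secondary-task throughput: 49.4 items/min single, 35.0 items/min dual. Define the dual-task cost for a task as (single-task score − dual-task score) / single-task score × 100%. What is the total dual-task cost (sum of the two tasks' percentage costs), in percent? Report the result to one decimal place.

56.8

Primary cost = (29.7 − 21.5) / 29.7 × 100% = 27.6094%.
Secondary cost = (49.4 − 35.0) / 49.4 × 100% = 29.1498%.
Total = 27.6094% + 29.1498% = 56.7592% ≈ 56.8%.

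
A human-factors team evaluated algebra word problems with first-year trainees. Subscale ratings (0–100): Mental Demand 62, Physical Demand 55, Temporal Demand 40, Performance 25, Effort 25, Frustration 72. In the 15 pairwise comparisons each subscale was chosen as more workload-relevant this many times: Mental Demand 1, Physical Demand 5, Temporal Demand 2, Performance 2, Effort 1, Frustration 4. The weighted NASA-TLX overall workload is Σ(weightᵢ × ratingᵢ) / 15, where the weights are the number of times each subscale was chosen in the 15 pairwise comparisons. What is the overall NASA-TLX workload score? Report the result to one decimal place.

The tallies are the weights (they sum to 15).
Weighted sum = 1·62 + 5·55 + 2·40 + 2·25 + 1·25 + 4·72
            = 62 + 275 + 80 + 50 + 25 + 288 = 780.
Overall workload = 780 / 15 = 52.0000 ≈ 52.0.

52.0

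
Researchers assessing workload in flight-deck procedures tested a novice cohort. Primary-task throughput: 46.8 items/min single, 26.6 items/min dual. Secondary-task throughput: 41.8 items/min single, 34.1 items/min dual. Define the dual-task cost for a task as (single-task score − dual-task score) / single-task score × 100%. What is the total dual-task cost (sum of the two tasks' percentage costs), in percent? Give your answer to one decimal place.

61.6

Primary cost = (46.8 − 26.6) / 46.8 × 100% = 43.1624%.
Secondary cost = (41.8 − 34.1) / 41.8 × 100% = 18.4211%.
Total = 43.1624% + 18.4211% = 61.5835% ≈ 61.6%.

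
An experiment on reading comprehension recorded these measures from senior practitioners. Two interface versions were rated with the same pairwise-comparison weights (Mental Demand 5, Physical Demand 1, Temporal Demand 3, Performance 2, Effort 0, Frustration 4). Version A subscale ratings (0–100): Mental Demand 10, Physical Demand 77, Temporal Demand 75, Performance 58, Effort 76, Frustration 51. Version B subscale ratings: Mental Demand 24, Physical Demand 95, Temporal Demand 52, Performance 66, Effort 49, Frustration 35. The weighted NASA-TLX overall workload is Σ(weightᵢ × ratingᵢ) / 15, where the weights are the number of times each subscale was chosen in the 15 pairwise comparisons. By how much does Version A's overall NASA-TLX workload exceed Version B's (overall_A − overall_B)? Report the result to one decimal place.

Version A weighted sum = 5·10 + 1·77 + 3·75 + 2·58 + 0·76 + 4·51 = 50 + 77 + 225 + 116 + 0 + 204 = 672; overall_A = 672/15 = 44.8000.
Version B weighted sum = 5·24 + 1·95 + 3·52 + 2·66 + 0·49 + 4·35 = 120 + 95 + 156 + 132 + 0 + 140 = 643; overall_B = 643/15 = 42.8667.
Difference = 44.8000 − 42.8667 = 1.9333 ≈ 1.9.

1.9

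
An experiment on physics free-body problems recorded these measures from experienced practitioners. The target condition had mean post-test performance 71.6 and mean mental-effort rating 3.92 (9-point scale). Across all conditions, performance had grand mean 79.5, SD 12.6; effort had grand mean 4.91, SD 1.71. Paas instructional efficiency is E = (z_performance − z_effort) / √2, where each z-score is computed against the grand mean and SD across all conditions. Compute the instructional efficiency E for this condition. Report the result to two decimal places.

-0.03

z_performance = (71.6 − 79.5) / 12.6 = -7.9000 / 12.6 = -0.6270.
z_effort = (3.92 − 4.91) / 1.71 = -0.9900 / 1.71 = -0.5789.
z_P − z_E = -0.6270 − (-0.5789) = -0.0481.
E = -0.0481 / √2 = -0.0481 / 1.41421 = -0.0340 ≈ -0.03.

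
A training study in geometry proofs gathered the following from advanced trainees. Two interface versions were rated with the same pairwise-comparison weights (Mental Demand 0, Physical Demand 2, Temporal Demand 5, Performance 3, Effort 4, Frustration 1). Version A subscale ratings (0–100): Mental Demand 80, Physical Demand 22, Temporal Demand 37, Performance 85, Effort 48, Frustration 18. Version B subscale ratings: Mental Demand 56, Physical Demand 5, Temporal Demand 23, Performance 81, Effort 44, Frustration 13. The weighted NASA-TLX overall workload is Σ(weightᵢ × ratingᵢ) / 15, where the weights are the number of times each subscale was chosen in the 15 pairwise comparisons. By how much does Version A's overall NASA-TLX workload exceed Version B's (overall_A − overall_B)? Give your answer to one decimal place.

Version A weighted sum = 0·80 + 2·22 + 5·37 + 3·85 + 4·48 + 1·18 = 0 + 44 + 185 + 255 + 192 + 18 = 694; overall_A = 694/15 = 46.2667.
Version B weighted sum = 0·56 + 2·5 + 5·23 + 3·81 + 4·44 + 1·13 = 0 + 10 + 115 + 243 + 176 + 13 = 557; overall_B = 557/15 = 37.1333.
Difference = 46.2667 − 37.1333 = 9.1334 ≈ 9.1.

9.1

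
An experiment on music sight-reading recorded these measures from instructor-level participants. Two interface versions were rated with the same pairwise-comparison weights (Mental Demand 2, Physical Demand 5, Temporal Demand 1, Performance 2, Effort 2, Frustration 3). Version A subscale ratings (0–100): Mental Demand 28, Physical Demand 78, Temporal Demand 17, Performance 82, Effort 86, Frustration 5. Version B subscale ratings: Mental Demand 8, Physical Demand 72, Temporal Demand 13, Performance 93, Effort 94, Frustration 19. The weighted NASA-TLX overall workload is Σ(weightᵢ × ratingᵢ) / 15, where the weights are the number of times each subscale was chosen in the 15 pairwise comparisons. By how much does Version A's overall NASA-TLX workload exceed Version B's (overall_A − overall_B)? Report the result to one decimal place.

-0.4

Version A weighted sum = 2·28 + 5·78 + 1·17 + 2·82 + 2·86 + 3·5 = 56 + 390 + 17 + 164 + 172 + 15 = 814; overall_A = 814/15 = 54.2667.
Version B weighted sum = 2·8 + 5·72 + 1·13 + 2·93 + 2·94 + 3·19 = 16 + 360 + 13 + 186 + 188 + 57 = 820; overall_B = 820/15 = 54.6667.
Difference = 54.2667 − 54.6667 = -0.4000 ≈ -0.4.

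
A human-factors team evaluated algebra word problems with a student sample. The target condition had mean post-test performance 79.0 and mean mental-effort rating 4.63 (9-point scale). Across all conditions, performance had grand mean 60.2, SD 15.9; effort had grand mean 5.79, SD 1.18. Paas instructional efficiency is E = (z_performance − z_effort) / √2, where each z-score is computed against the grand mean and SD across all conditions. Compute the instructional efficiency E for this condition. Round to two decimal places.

z_performance = (79.0 − 60.2) / 15.9 = 18.8000 / 15.9 = 1.1824.
z_effort = (4.63 − 5.79) / 1.18 = -1.1600 / 1.18 = -0.9831.
z_P − z_E = 1.1824 − (-0.9831) = 2.1655.
E = 2.1655 / √2 = 2.1655 / 1.41421 = 1.5312 ≈ 1.53.

1.53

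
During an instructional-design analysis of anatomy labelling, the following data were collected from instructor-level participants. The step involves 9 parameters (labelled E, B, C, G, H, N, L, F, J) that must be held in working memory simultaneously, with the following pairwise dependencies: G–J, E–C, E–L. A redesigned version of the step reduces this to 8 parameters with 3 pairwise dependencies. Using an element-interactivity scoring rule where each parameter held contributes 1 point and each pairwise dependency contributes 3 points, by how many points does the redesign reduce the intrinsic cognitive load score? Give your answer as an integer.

1

Original: 9 × 1 + 3 × 3 = 9 + 9 = 18.
Redesigned: 8 × 1 + 3 × 3 = 8 + 9 = 17.
Reduction = 18 − 17 = 1.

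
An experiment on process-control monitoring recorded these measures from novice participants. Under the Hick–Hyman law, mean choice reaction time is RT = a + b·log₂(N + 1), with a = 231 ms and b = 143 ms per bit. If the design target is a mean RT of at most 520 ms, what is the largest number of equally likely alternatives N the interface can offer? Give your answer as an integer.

Set 231 + 143·log₂(N + 1) ≤ 520.
log₂(N + 1) ≤ (520 − 231) / 143 = 2.0210.
N + 1 ≤ 2^2.0210 = 4.0587.
N ≤ 3.0587, so the largest integer N is 3.

3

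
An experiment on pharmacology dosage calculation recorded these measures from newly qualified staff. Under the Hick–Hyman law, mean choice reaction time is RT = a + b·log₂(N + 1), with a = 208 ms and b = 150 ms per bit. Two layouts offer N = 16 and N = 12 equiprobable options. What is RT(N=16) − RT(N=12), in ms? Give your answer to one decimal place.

RT(16) = 208 + 150·log₂(17) = 208 + 150·4.0875 = 821.1250 ms.
RT(12) = 208 + 150·log₂(13) = 208 + 150·3.7004 = 763.0600 ms.
Difference = 821.1250 − 763.0600 = 58.0650 ≈ 58.1 ms.

58.1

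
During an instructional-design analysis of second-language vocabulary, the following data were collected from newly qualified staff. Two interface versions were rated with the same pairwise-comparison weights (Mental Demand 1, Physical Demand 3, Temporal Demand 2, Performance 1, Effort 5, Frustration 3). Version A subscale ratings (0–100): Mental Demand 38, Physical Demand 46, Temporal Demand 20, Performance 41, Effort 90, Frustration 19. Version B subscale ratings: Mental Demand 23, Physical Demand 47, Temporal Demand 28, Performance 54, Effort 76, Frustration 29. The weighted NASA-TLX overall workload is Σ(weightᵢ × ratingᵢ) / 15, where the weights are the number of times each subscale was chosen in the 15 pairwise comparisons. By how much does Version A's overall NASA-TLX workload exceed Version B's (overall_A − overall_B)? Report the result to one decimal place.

Version A weighted sum = 1·38 + 3·46 + 2·20 + 1·41 + 5·90 + 3·19 = 38 + 138 + 40 + 41 + 450 + 57 = 764; overall_A = 764/15 = 50.9333.
Version B weighted sum = 1·23 + 3·47 + 2·28 + 1·54 + 5·76 + 3·29 = 23 + 141 + 56 + 54 + 380 + 87 = 741; overall_B = 741/15 = 49.4000.
Difference = 50.9333 − 49.4000 = 1.5333 ≈ 1.5.

1.5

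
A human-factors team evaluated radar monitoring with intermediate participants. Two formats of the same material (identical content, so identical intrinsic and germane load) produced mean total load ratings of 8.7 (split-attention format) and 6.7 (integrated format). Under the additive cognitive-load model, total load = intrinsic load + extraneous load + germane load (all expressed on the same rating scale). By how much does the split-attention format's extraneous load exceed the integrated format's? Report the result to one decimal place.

Intrinsic and germane load are equal across formats, so the difference in total load equals the difference in extraneous load.
Extraneous-load difference = 8.7 − 6.7 = 2.0.

2.0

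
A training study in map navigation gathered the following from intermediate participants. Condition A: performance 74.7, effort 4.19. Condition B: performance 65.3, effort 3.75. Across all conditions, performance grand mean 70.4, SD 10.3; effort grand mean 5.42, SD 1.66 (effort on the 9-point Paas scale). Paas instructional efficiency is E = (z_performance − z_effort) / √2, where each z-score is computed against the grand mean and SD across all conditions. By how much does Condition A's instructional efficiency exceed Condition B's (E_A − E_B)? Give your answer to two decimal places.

Condition A: z_P = (74.7 − 70.4)/10.3 = 0.4175; z_E = (4.19 − 5.42)/1.66 = -0.7410; E_A = (0.4175 − (-0.7410))/√2 = 0.8192.
Condition B: z_P = (65.3 − 70.4)/10.3 = -0.4951; z_E = (3.75 − 5.42)/1.66 = -1.0060; E_B = (-0.4951 − (-1.0060))/√2 = 0.3613.
E_A − E_B = 0.8192 − 0.3613 = 0.4579 ≈ 0.46.

0.46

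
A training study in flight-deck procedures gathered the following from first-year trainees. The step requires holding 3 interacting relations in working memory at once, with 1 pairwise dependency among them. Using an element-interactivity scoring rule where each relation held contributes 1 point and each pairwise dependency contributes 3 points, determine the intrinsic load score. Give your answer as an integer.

6

Element contribution: 3 × 1 = 3.
Interaction contribution: 1 × 3 = 3.
Intrinsic load = 3 + 3 = 6.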